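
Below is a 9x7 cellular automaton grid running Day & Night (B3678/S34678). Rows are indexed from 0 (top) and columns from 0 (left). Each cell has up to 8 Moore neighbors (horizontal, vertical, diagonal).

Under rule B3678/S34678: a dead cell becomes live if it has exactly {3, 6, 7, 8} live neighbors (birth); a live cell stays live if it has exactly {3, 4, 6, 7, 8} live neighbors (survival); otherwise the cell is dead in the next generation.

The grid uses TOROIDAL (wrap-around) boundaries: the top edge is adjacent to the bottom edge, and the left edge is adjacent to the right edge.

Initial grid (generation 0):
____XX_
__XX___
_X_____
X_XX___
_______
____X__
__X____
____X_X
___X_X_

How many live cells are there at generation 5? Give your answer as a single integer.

Answer: 0

Derivation:
Simulating step by step:
Generation 0 (given above): 14 live cells
Generation 1: 12 live cells
__X_X__
____X__
_X_____
_X_____
___X___
_______
___X_X_
___X_X_
_____XX
Generation 2: 7 live cells
___X___
___X___
_______
__X____
_______
____X__
_______
_____X_
___X_X_
Generation 3: 2 live cells
__X____
_______
_______
_______
_______
_______
_______
____X__
_______
Generation 4: 0 live cells
_______
_______
_______
_______
_______
_______
_______
_______
_______
Generation 5: 0 live cells
_______
_______
_______
_______
_______
_______
_______
_______
_______
Population at generation 5: 0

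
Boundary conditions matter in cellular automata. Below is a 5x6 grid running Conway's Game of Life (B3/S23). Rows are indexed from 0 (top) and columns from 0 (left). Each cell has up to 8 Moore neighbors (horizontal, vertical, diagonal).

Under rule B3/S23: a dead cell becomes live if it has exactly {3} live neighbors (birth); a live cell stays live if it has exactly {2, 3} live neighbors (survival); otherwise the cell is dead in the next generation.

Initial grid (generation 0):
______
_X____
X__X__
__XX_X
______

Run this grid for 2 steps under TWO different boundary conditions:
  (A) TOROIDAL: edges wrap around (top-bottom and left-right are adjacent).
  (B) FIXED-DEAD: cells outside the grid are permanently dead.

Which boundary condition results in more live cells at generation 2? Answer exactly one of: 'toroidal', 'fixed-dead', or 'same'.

Under TOROIDAL boundary, generation 2:
______
______
_X__XX
_XX_XX
___X__
Population = 8

Under FIXED-DEAD boundary, generation 2:
______
______
____X_
__X_X_
___X__
Population = 4

Comparison: toroidal=8, fixed-dead=4 -> toroidal

Answer: toroidal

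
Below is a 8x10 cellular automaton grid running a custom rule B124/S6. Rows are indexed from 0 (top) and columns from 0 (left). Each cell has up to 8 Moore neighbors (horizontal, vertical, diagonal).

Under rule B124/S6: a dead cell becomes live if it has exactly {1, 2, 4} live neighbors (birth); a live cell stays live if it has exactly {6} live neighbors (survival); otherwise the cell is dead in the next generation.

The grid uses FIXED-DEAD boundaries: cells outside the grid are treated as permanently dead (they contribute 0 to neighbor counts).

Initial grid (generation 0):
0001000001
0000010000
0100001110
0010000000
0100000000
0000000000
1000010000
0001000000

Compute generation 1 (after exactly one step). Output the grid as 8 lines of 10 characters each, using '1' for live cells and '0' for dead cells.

Answer: 0010111010
1111100001
1011110001
1001011011
1011000000
1110111000
0111101000
1110111000

Derivation:
Simulating step by step:
Generation 0 (given above): 12 live cells
Generation 1: 43 live cells
(generation 1 grid is the final answer)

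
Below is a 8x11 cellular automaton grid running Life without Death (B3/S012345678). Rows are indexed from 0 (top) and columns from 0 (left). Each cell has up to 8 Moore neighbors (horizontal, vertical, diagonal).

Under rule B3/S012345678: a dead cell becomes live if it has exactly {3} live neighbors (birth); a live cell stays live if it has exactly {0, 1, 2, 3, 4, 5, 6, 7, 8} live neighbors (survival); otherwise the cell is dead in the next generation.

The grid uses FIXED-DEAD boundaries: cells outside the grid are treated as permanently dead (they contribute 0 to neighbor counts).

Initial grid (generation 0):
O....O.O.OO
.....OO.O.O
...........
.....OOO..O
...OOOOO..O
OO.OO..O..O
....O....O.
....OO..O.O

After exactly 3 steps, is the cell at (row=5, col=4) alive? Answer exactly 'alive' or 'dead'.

Simulating step by step:
Generation 0 (given above): 31 live cells
Generation 1: 43 live cells
O....O.OOOO
.....OOOO.O
.........O.
.....OOO..O
..OOOOOOOOO
OOOOO..OOOO
....O...OOO
....OO..OOO
Generation 2: 47 live cells
O....O.OOOO
.....OOOO.O
.........OO
...O.OOO..O
..OOOOOOOOO
OOOOO..OOOO
.OO.O...OOO
....OO..OOO
Generation 3: 51 live cells
O....O.OOOO
.....OOOO.O
....O....OO
..OO.OOO..O
..OOOOOOOOO
OOOOO..OOOO
OOO.O...OOO
...OOO..OOO

Cell (5,4) at generation 3: 1 -> alive

Answer: alive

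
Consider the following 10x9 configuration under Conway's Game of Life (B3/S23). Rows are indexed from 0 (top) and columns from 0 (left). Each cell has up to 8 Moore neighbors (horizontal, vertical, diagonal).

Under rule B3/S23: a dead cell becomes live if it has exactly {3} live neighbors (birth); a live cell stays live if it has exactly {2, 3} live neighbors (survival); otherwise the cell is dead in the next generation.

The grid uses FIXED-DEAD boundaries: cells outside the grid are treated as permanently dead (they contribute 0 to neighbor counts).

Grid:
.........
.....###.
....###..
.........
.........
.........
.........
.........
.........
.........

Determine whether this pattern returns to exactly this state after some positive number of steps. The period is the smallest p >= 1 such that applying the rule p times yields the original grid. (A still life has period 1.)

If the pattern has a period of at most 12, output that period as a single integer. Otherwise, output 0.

Simulating and comparing each generation to the original:
Gen 0 (original, given above): 6 live cells
Gen 1: 6 live cells, differs from original
Gen 2: 6 live cells, MATCHES original -> period = 2

Answer: 2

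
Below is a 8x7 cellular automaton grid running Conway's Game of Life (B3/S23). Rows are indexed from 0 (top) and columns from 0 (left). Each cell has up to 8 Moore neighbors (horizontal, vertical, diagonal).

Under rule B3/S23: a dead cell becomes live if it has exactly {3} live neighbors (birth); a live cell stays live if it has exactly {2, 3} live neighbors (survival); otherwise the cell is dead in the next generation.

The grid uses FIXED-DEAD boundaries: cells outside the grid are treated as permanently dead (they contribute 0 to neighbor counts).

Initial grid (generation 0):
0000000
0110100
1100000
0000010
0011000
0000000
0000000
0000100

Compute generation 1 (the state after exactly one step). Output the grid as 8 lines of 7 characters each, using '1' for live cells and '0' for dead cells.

Answer: 0000000
1110000
1110000
0110000
0000000
0000000
0000000
0000000

Derivation:
Simulating step by step:
Generation 0 (given above): 9 live cells
Generation 1: 8 live cells
(generation 1 grid is the final answer)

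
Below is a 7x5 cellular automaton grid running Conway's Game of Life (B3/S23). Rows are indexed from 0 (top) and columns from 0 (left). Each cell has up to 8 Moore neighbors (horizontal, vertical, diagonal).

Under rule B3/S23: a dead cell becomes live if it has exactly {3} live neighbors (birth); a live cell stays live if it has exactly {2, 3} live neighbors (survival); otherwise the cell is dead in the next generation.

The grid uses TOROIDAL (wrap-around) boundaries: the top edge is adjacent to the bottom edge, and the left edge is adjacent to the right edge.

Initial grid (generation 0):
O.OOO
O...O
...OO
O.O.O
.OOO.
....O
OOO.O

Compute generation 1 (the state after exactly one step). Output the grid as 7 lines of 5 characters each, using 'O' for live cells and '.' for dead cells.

Simulating step by step:
Generation 0 (given above): 19 live cells
Generation 1: 9 live cells
(generation 1 grid is the final answer)

Answer: ..O..
.OO..
.O...
O....
.OO..
....O
..O..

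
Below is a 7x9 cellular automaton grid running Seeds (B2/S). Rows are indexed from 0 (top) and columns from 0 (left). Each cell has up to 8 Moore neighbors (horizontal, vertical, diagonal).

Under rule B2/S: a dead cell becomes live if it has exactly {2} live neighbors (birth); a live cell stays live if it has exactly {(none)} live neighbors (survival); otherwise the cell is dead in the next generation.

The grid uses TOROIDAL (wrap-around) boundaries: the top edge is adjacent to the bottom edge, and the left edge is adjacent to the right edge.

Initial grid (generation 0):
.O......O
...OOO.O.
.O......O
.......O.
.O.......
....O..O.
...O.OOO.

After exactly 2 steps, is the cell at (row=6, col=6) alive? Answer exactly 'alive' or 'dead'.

Answer: dead

Derivation:
Simulating step by step:
Generation 0 (given above): 16 live cells
Generation 1: 18 live cells
O........
.O....O..
O.OO.O...
.OO.....O
......OOO
..OO....O
O.O......
Generation 2: 13 live cells
..O.....O
...OOO..O
....O.OOO
....OO...
.........
......O..
.........

Cell (6,6) at generation 2: 0 -> dead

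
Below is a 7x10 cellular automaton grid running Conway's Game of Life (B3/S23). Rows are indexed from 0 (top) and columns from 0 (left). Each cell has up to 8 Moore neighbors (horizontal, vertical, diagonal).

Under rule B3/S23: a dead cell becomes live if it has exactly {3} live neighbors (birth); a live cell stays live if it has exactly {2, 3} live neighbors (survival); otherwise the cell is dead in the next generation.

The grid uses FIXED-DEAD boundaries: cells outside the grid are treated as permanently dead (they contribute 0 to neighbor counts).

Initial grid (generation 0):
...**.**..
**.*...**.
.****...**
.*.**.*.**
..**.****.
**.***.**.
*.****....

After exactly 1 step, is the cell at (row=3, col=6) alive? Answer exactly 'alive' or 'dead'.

Simulating step by step:
Generation 0 (given above): 39 live cells
Generation 1: 21 live cells
..***.***.
**...**..*
.....*....
.*....*...
*.........
*.......*.
*.*..**...

Cell (3,6) at generation 1: 1 -> alive

Answer: alive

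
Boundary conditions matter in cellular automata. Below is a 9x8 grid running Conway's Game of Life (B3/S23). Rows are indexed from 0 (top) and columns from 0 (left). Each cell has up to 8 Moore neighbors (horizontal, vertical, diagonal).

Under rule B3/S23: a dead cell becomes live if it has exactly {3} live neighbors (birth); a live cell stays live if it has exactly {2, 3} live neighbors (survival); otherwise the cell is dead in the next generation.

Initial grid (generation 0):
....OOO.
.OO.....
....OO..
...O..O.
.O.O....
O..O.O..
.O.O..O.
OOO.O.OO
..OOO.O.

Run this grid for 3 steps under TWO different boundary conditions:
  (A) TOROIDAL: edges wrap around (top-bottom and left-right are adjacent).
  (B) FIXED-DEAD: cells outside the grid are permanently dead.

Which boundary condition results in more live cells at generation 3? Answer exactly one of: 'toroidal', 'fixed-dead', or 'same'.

Under TOROIDAL boundary, generation 3:
OOOOO.OO
..O.O..O
.....OO.
....OOO.
..OO....
O....O..
OO...O..
.....O..
O..O..O.
Population = 26

Under FIXED-DEAD boundary, generation 3:
........
.....OO.
....OOO.
....OOO.
..OO....
O.....O.
.OO...O.
.O......
........
Population = 16

Comparison: toroidal=26, fixed-dead=16 -> toroidal

Answer: toroidal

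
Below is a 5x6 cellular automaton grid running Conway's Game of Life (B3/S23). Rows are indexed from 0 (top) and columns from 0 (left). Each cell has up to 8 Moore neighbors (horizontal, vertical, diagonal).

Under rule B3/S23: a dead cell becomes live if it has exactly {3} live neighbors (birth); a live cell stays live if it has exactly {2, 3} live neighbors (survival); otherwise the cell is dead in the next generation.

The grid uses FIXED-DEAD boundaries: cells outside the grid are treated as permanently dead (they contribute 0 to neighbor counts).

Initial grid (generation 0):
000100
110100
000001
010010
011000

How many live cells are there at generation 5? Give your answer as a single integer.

Simulating step by step:
Generation 0 (given above): 9 live cells
Generation 1: 11 live cells
001000
001010
111010
011000
011000
Generation 2: 5 live cells
000100
001000
100000
000000
011000
Generation 3: 1 live cells
000000
000000
000000
010000
000000
Generation 4: 0 live cells
000000
000000
000000
000000
000000
Generation 5: 0 live cells
000000
000000
000000
000000
000000
Population at generation 5: 0

Answer: 0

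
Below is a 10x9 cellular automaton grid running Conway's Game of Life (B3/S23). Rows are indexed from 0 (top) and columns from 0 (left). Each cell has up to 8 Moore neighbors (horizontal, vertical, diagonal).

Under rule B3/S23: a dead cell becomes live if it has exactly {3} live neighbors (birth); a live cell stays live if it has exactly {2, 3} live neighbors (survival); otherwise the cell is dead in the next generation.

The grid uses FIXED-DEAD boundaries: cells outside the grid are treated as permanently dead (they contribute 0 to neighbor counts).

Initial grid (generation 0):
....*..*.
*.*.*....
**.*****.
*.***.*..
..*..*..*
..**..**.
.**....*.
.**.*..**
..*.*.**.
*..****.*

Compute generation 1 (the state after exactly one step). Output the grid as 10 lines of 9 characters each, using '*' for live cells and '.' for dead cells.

Simulating step by step:
Generation 0 (given above): 42 live cells
Generation 1: 19 live cells
(generation 1 grid is the final answer)

Answer: ...*.....
*.*....*.
*.....**.
*........
.....*...
...*..***
.........
.....*..*
..*......
...**.*..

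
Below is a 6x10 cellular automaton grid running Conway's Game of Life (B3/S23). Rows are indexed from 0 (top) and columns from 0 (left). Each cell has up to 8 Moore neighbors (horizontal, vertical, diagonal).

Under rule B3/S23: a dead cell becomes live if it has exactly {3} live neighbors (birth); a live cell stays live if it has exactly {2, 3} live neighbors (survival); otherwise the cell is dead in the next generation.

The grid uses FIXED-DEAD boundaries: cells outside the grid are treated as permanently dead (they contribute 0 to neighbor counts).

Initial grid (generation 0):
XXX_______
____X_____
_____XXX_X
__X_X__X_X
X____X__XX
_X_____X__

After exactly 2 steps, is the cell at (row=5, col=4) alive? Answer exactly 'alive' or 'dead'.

Answer: dead

Derivation:
Simulating step by step:
Generation 0 (given above): 18 live cells
Generation 1: 17 live cells
_X________
_X___XX___
___XXXXX__
____X__X_X
_X____XX_X
________X_
Generation 2: 12 live cells
__________
__X____X__
___X___XX_
___XX_____
______XX_X
_______XX_

Cell (5,4) at generation 2: 0 -> dead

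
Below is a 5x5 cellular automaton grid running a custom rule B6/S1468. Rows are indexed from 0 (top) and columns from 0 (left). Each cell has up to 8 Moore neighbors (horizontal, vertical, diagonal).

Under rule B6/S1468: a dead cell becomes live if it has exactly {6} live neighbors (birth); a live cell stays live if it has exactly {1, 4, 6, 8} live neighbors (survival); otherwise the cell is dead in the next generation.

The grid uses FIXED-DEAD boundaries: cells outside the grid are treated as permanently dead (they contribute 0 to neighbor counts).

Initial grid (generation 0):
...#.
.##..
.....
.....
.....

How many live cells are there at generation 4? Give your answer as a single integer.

Simulating step by step:
Generation 0 (given above): 3 live cells
Generation 1: 2 live cells
...#.
.#...
.....
.....
.....
Generation 2: 0 live cells
.....
.....
.....
.....
.....
Generation 3: 0 live cells
.....
.....
.....
.....
.....
Generation 4: 0 live cells
.....
.....
.....
.....
.....
Population at generation 4: 0

Answer: 0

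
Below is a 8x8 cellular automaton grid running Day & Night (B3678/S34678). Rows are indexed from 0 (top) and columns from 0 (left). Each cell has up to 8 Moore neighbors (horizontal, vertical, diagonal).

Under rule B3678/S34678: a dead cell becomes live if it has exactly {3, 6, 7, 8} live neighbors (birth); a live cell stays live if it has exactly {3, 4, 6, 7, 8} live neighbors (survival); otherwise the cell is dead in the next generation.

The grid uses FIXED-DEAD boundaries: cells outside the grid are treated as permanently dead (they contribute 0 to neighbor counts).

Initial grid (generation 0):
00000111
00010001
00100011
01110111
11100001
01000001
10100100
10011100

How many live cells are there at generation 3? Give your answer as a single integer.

Simulating step by step:
Generation 0 (given above): 27 live cells
Generation 1: 20 live cells
00000010
00000111
01101101
10010001
10010001
00000010
00010010
01001000
Generation 2: 15 live cells
00000111
00001101
00011111
00010000
00000010
00000001
00000100
00000000
Generation 3: 12 live cells
00001110
00010111
00010110
00000001
00000000
00000010
00000000
00000000
Population at generation 3: 12

Answer: 12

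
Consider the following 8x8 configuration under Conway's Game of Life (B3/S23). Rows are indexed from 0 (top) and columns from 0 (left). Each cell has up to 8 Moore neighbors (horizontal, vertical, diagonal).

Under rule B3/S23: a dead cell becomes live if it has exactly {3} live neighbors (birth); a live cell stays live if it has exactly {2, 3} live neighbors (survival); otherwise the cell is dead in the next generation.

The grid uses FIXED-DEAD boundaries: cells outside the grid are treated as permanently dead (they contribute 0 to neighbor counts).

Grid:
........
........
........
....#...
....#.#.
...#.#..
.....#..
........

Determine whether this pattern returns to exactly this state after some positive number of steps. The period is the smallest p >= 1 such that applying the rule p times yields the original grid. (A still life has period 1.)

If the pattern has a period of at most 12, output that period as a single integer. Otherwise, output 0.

Answer: 2

Derivation:
Simulating and comparing each generation to the original:
Gen 0 (original, given above): 6 live cells
Gen 1: 6 live cells, differs from original
Gen 2: 6 live cells, MATCHES original -> period = 2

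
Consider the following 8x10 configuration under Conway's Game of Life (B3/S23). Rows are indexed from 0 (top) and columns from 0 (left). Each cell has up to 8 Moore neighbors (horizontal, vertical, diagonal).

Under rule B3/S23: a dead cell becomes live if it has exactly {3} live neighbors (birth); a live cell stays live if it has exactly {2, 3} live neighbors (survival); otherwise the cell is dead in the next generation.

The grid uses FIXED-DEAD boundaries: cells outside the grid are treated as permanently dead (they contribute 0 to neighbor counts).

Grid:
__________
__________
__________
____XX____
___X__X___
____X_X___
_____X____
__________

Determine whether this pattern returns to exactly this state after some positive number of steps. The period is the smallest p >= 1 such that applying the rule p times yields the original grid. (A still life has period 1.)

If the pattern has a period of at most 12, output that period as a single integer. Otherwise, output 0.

Simulating and comparing each generation to the original:
Gen 0 (original, given above): 7 live cells
Gen 1: 7 live cells, MATCHES original -> period = 1

Answer: 1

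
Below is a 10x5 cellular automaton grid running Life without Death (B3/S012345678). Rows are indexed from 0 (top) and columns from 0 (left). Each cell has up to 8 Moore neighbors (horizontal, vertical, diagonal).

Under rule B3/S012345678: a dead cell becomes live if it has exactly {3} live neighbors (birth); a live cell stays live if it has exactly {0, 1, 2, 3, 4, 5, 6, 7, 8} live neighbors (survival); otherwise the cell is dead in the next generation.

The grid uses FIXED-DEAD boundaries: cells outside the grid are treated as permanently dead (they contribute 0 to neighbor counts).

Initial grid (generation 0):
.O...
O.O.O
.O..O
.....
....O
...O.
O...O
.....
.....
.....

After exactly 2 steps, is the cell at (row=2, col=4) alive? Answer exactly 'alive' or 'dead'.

Simulating step by step:
Generation 0 (given above): 10 live cells
Generation 1: 13 live cells
.O...
O.OOO
.O.OO
.....
....O
...OO
O...O
.....
.....
.....
Generation 2: 19 live cells
.OOO.
O.OOO
.O.OO
...OO
...OO
...OO
O..OO
.....
.....
.....

Cell (2,4) at generation 2: 1 -> alive

Answer: alive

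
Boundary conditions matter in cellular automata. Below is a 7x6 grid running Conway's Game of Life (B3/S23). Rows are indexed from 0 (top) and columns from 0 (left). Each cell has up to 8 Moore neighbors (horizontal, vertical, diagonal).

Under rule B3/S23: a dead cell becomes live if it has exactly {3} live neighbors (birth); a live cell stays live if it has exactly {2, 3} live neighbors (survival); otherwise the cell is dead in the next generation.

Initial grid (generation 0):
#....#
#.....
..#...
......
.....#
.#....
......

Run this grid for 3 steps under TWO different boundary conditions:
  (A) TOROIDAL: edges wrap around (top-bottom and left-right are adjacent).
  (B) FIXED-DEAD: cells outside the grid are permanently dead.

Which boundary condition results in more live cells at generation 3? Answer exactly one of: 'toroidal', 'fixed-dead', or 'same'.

Answer: toroidal

Derivation:
Under TOROIDAL boundary, generation 3:
.....#
#.....
#.....
......
......
......
......
Population = 3

Under FIXED-DEAD boundary, generation 3:
......
......
......
......
......
......
......
Population = 0

Comparison: toroidal=3, fixed-dead=0 -> toroidal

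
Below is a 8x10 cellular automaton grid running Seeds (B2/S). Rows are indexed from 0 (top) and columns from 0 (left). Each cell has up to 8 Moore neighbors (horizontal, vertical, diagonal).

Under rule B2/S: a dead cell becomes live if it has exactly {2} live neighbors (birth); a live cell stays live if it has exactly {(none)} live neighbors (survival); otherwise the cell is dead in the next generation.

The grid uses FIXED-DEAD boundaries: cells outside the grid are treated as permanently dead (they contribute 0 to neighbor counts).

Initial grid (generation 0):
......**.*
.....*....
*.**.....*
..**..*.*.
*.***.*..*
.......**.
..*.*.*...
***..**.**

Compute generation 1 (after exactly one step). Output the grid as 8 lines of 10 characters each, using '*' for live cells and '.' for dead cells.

Answer: .....*..*.
.****..*.*
.....****.
*.........
..........
.........*
*.........
....*.....

Derivation:
Simulating step by step:
Generation 0 (given above): 30 live cells
Generation 1: 16 live cells
(generation 1 grid is the final answer)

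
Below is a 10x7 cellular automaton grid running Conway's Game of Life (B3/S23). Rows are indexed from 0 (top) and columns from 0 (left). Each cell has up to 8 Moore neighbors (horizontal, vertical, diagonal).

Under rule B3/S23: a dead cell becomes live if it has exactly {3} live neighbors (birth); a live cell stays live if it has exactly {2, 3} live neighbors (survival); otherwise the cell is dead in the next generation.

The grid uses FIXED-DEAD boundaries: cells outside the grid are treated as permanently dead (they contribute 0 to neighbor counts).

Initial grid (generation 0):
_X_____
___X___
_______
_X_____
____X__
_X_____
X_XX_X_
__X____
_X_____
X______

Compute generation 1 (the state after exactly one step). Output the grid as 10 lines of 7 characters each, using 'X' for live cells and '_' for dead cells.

Answer: _______
_______
_______
_______
_______
_XXXX__
__XX___
__XX___
_X_____
_______

Derivation:
Simulating step by step:
Generation 0 (given above): 12 live cells
Generation 1: 9 live cells
(generation 1 grid is the final answer)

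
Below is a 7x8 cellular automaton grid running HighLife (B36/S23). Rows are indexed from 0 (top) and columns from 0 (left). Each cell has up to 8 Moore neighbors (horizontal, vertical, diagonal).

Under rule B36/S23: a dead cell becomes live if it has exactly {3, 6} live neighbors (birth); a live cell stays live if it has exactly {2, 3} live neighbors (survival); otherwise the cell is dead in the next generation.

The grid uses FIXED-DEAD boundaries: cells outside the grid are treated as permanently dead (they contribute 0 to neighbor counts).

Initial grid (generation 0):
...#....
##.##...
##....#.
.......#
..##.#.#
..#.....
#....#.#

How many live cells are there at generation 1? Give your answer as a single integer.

Answer: 20

Derivation:
Simulating step by step:
Generation 0 (given above): 17 live cells
Generation 1: 20 live cells
..###...
##.##...
###.....
.##....#
..##..#.
.####...
........
Population at generation 1: 20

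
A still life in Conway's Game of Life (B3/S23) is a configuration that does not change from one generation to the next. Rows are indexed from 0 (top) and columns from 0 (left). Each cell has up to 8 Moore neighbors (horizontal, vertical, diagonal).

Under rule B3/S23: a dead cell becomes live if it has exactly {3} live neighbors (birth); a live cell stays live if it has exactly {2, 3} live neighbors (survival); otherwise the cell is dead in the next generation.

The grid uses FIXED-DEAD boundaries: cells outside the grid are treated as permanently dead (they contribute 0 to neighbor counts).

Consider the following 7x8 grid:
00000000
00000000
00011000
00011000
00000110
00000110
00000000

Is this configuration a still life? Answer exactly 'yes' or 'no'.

Answer: no

Derivation:
Compute generation 1 and compare to generation 0 (given above):
Generation 1:
00000000
00000000
00011000
00010000
00000010
00000110
00000000
Cell (3,4) differs: gen0=1 vs gen1=0 -> NOT a still life.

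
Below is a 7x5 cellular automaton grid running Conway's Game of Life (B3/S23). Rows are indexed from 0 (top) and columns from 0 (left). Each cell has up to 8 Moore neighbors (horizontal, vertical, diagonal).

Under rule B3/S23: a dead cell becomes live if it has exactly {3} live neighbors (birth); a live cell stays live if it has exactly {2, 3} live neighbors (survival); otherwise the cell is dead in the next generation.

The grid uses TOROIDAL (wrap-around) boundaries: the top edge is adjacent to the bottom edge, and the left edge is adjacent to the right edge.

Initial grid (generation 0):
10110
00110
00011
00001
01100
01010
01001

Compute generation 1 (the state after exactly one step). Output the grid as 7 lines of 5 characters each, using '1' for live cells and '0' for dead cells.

Answer: 10000
01000
00101
10101
11110
01010
01001

Derivation:
Simulating step by step:
Generation 0 (given above): 14 live cells
Generation 1: 15 live cells
(generation 1 grid is the final answer)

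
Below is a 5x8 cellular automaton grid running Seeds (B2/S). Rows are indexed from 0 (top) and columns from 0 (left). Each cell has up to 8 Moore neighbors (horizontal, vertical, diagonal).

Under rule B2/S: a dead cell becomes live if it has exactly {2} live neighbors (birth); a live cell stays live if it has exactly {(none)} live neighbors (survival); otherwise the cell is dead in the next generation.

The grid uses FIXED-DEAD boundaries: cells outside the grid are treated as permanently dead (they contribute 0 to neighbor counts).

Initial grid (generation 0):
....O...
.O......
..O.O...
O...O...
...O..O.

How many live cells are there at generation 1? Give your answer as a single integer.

Answer: 9

Derivation:
Simulating step by step:
Generation 0 (given above): 8 live cells
Generation 1: 9 live cells
........
..O.OO..
O....O..
.OO.....
....OO..
Population at generation 1: 9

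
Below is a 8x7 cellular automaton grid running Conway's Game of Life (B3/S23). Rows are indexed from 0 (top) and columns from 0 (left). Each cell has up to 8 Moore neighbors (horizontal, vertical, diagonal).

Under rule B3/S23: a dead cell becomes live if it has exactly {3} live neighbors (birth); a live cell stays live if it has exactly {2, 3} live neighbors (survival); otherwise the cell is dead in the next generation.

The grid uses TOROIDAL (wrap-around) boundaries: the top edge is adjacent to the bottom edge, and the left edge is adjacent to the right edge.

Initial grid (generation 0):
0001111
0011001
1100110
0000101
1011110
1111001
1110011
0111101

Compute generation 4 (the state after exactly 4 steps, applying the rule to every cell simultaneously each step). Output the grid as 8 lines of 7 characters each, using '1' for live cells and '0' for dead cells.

Simulating step by step:
Generation 0 (given above): 33 live cells
Generation 1: 9 live cells
0100001
0110000
1110100
0010000
0000000
0000000
0000000
0000000
Generation 2: 7 live cells
1110000
0001000
1000000
0011000
0000000
0000000
0000000
0000000
Generation 3: 7 live cells
0110000
1010000
0011000
0000000
0000000
0000000
0000000
0100000
Generation 4: 7 live cells
(generation 4 grid is the final answer)

Answer: 1010000
0000000
0111000
0000000
0000000
0000000
0000000
0110000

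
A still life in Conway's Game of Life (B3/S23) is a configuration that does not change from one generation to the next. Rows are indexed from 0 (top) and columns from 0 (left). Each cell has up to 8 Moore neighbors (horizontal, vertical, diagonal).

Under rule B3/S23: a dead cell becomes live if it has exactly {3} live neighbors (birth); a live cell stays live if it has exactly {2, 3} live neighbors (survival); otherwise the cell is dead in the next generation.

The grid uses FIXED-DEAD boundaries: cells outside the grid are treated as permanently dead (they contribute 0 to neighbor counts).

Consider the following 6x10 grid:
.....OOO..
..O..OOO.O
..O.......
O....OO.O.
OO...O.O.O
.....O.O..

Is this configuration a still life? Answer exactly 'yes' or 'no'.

Compute generation 1 and compare to generation 0 (given above):
Generation 1:
.....O.OO.
.....O.OO.
.O......O.
O....OOOO.
OO..OO.O..
........O.
Cell (0,6) differs: gen0=1 vs gen1=0 -> NOT a still life.

Answer: no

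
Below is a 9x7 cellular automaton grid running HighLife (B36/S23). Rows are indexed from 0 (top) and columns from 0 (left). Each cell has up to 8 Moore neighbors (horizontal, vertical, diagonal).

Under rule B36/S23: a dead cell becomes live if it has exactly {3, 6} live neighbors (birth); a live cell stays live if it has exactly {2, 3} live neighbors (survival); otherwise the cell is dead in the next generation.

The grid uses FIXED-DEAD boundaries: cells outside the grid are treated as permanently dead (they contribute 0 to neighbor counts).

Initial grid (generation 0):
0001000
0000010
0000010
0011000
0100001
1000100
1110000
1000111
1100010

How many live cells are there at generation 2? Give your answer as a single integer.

Simulating step by step:
Generation 0 (given above): 19 live cells
Generation 1: 21 live cells
0000000
0000100
0000100
0010000
0111000
1010000
1001100
0110111
1100111
Generation 2: 16 live cells
0000000
0000000
0001000
0110000
0001000
1000100
1000100
0010001
1111101
Population at generation 2: 16

Answer: 16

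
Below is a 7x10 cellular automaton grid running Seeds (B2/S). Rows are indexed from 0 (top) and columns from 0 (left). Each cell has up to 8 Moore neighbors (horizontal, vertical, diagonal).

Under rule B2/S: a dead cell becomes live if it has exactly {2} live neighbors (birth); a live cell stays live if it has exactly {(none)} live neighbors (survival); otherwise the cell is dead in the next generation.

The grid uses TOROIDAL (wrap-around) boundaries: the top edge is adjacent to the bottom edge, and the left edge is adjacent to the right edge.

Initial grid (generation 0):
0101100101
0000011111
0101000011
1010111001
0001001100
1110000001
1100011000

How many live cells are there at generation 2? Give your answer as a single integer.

Simulating step by step:
Generation 0 (given above): 31 live cells
Generation 1: 5 live cells
0000000000
0100000000
0000000000
0000000000
0000000000
0001100010
0000000100
Generation 2: 6 live cells
0000000000
0000000000
0000000000
0000000000
0001100000
0000000100
0001100010
Population at generation 2: 6

Answer: 6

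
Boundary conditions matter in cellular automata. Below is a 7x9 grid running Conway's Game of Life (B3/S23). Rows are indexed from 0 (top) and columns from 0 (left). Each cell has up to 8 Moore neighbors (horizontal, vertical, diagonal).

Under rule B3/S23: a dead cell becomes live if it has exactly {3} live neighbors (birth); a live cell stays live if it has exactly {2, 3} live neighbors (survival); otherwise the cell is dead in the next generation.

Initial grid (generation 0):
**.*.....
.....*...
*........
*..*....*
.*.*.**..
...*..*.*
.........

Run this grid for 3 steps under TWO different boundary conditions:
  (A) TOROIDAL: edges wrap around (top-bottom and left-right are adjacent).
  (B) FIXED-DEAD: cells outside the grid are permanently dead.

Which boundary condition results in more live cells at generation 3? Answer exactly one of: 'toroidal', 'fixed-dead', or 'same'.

Answer: toroidal

Derivation:
Under TOROIDAL boundary, generation 3:
..*.....*
**......*
....*....
.****....
.....*.**
.********
.*.******
Population = 28

Under FIXED-DEAD boundary, generation 3:
.........
.........
.**.*....
.****....
.....**..
....**.*.
....***..
Population = 15

Comparison: toroidal=28, fixed-dead=15 -> toroidal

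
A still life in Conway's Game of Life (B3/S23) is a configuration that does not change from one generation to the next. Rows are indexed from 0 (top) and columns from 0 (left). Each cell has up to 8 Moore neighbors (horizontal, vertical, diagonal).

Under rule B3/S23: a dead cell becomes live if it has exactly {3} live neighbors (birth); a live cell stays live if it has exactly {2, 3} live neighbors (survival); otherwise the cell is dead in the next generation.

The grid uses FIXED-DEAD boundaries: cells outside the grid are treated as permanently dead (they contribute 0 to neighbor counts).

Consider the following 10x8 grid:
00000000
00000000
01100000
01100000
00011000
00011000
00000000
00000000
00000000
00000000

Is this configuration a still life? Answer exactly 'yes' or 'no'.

Compute generation 1 and compare to generation 0 (given above):
Generation 1:
00000000
00000000
01100000
01000000
00001000
00011000
00000000
00000000
00000000
00000000
Cell (3,2) differs: gen0=1 vs gen1=0 -> NOT a still life.

Answer: no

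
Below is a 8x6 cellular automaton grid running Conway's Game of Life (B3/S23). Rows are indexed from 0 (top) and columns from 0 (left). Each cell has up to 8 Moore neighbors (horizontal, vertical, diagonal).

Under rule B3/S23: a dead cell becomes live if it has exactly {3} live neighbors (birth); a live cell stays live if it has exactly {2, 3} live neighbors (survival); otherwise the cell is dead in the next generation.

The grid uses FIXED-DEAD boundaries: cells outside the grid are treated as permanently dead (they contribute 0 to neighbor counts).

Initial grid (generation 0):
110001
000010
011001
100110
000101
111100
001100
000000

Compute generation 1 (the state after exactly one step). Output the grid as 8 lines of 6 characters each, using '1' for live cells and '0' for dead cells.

Simulating step by step:
Generation 0 (given above): 18 live cells
Generation 1: 13 live cells
(generation 1 grid is the final answer)

Answer: 000000
101011
011001
010101
100000
010000
000100
000000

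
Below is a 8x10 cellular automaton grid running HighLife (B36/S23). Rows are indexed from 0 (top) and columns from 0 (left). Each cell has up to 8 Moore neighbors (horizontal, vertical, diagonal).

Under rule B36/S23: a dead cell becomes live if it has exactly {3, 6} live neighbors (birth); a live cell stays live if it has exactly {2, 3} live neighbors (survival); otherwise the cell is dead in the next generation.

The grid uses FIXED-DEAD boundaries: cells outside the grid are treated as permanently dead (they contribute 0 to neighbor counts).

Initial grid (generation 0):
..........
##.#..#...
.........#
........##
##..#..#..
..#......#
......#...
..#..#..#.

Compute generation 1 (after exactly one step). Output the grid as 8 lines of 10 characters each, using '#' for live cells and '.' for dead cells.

Simulating step by step:
Generation 0 (given above): 17 live cells
Generation 1: 7 live cells
(generation 1 grid is the final answer)

Answer: ..........
..........
........##
........##
.#.......#
.#........
..........
..........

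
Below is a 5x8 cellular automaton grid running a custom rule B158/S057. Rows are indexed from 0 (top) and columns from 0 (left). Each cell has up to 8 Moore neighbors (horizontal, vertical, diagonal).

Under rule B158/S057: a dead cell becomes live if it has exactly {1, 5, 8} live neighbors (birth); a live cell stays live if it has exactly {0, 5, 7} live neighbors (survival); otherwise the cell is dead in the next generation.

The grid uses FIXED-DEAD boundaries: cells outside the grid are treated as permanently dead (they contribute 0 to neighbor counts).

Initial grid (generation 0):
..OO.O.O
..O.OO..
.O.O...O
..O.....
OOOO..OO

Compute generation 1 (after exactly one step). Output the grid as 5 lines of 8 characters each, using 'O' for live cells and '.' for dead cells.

Simulating step by step:
Generation 0 (given above): 17 live cells
Generation 1: 10 live cells
(generation 1 grid is the final answer)

Answer: .......O
O..O....
O......O
.OO..O..
....OO..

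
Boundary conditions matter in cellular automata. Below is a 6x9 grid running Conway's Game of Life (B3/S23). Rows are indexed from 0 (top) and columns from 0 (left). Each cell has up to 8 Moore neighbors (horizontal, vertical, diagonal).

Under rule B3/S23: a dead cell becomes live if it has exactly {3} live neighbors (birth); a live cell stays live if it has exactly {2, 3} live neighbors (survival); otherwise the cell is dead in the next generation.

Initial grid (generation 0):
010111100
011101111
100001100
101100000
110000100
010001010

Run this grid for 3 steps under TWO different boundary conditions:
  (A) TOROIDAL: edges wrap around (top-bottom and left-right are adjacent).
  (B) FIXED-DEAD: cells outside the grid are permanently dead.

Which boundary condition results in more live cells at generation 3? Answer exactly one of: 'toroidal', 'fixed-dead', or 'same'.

Under TOROIDAL boundary, generation 3:
010000011
011110001
000110010
000000000
000001010
111000011
Population = 18

Under FIXED-DEAD boundary, generation 3:
110000000
001110000
100110100
100010000
100001110
110000000
Population = 17

Comparison: toroidal=18, fixed-dead=17 -> toroidal

Answer: toroidal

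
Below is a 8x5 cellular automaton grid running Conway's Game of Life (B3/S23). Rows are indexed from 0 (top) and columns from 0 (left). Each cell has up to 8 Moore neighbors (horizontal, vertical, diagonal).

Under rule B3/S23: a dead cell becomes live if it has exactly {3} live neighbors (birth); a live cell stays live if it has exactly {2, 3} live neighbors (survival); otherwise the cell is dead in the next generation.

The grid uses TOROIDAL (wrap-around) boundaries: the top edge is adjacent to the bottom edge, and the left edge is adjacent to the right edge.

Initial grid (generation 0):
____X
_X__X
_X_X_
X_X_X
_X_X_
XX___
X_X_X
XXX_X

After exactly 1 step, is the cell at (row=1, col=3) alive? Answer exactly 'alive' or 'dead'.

Answer: alive

Derivation:
Simulating step by step:
Generation 0 (given above): 19 live cells
Generation 1: 13 live cells
__X_X
__XXX
_X_X_
X___X
___X_
___X_
__X__
__X__

Cell (1,3) at generation 1: 1 -> alive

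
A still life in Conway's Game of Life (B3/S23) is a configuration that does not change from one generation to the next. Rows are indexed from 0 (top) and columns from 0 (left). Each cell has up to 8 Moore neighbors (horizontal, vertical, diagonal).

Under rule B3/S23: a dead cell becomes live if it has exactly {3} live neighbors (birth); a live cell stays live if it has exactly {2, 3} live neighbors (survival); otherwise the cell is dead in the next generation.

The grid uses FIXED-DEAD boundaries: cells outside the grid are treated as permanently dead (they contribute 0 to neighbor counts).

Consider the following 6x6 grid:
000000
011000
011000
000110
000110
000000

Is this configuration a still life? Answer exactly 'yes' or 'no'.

Answer: no

Derivation:
Compute generation 1 and compare to generation 0 (given above):
Generation 1:
000000
011000
010000
000010
000110
000000
Cell (2,2) differs: gen0=1 vs gen1=0 -> NOT a still life.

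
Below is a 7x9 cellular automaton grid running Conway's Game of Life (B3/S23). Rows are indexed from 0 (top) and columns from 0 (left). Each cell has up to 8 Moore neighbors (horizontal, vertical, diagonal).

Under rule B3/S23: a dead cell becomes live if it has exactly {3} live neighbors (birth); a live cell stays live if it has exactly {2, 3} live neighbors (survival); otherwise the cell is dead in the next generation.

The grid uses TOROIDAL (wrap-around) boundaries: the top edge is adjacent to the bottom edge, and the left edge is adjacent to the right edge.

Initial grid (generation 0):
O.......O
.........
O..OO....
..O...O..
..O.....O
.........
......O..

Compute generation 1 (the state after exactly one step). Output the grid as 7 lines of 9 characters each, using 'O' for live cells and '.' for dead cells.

Simulating step by step:
Generation 0 (given above): 10 live cells
Generation 1: 5 live cells
(generation 1 grid is the final answer)

Answer: .........
O.......O
...O.....
.OO......
.........
.........
.........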